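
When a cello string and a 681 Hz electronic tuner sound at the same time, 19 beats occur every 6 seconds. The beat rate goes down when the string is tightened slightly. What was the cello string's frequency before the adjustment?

677.8333 Hz

Beat frequency = 19/6 = 3.1667 Hz.
|f − 681| = 3.1667, so the cello string was at either 677.8333 Hz or 684.1667 Hz.
Increasing tension raises a string's frequency; the adjustment raises the cello string's frequency.
The beat rate fell, so the adjustment moved the cello string toward 681 Hz — it must have started below the reference.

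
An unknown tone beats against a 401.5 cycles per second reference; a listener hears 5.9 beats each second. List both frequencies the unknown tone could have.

|f − 401.5| = 5.9, so f = 401.5 ± 5.9.

395.6 Hz or 407.4 Hz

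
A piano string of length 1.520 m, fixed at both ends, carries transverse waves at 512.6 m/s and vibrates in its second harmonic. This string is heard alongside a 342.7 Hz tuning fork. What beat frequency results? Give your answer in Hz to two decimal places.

For a string fixed at both ends, f_n = n·v/(2L) = 2·512.6/(2·1.520) = 337.2368 Hz.
f_beat = |337.2368 − 342.7| = 5.46 Hz.

5.46 Hz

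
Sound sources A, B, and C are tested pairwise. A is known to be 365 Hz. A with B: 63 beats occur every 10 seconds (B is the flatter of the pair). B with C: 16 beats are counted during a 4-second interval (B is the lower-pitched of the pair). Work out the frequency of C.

A–B: Beat frequency = 63/10 = 6.3 Hz.
B is below A, so f_B = 365 − 6.3 = 358.7 Hz.
B–C: Beat frequency = 16/4 = 4 Hz.
C is above B, so f_C = 358.7 + 4 = 362.7 Hz.

362.7 Hz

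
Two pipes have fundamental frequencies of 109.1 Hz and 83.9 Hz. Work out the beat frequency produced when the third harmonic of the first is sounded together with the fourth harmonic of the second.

8.3 Hz

Third harmonic of the first: 3·109.1 = 327.3 Hz.
Fourth harmonic of the second: 4·83.9 = 335.6 Hz.
f_beat = |327.3 − 335.6| = 8.3 Hz.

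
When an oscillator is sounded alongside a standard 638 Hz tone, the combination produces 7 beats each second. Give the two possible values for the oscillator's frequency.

|f − 638| = 7, so f = 638 ± 7.

631 Hz or 645 Hz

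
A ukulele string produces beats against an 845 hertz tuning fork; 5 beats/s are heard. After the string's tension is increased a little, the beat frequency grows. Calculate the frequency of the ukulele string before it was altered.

|f − 845| = 5, so the ukulele string was at either 840 Hz or 850 Hz.
Higher tension means higher frequency; the adjustment raises the ukulele string's frequency.
The beat rate rose, so the adjustment moved the ukulele string further from 845 Hz — it was already above the reference.

850 Hz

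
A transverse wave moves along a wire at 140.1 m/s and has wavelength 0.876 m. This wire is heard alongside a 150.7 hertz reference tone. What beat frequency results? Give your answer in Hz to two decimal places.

9.23 Hz

Source frequency f = v/λ = 140.1/0.876 = 159.9315 Hz.
f_beat = |159.9315 − 150.7| = 9.23 Hz.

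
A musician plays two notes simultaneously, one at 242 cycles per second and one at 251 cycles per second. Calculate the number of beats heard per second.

9 Hz

Beats arise from superposition of two nearby frequencies; the beat rate is |f₁ − f₂|.
|242 − 251| = 9 Hz.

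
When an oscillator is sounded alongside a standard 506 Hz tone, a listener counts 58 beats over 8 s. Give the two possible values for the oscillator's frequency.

Beat frequency = 58/8 = 7.25 Hz.
|f − 506| = 7.25, so f = 506 ± 7.25.

498.75 Hz or 513.25 Hz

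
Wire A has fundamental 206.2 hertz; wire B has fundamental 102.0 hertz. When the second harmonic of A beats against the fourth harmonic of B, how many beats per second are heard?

4.4 Hz

Second harmonic of the first: 2·206.2 = 412.4 Hz.
Fourth harmonic of the second: 4·102.0 = 408.0 Hz.
f_beat = |412.4 − 408.0| = 4.4 Hz.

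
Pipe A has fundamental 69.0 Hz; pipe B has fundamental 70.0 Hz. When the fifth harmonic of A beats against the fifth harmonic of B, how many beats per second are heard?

Fifth harmonic of the first: 5·69.0 = 345.0 Hz.
Fifth harmonic of the second: 5·70.0 = 350.0 Hz.
f_beat = |345.0 − 350.0| = 5.0 Hz.

5.0 Hz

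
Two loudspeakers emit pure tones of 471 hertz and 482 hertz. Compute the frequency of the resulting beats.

The beat frequency equals the magnitude of the frequency difference.
|471 − 482| = 11 Hz.

11 Hz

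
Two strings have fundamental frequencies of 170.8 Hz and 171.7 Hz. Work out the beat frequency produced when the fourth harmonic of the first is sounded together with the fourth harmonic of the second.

3.6 Hz

Fourth harmonic of the first: 4·170.8 = 683.2 Hz.
Fourth harmonic of the second: 4·171.7 = 686.8 Hz.
f_beat = |683.2 − 686.8| = 3.6 Hz.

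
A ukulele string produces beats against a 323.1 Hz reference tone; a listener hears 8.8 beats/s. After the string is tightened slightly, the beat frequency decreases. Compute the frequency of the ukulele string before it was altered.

314.3 Hz

|f − 323.1| = 8.8, so the ukulele string was at either 314.3 Hz or 331.9 Hz.
Increasing tension raises a string's frequency; the adjustment raises the ukulele string's frequency.
The beat rate fell, so the adjustment moved the ukulele string toward 323.1 Hz — it must have started below the reference.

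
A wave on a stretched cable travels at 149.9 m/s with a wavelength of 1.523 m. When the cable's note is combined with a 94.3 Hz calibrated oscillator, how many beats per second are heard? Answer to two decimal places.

4.12 Hz

Source frequency f = v/λ = 149.9/1.523 = 98.4242 Hz.
f_beat = |98.4242 − 94.3| = 4.12 Hz.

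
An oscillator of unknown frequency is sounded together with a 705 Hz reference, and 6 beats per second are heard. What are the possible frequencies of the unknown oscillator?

699 Hz or 711 Hz

|f − 705| = 6, so f = 705 ± 6.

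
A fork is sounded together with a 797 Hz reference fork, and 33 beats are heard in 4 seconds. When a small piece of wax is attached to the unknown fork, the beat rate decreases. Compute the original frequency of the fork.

Beat frequency = 33/4 = 8.25 Hz.
|f − 797| = 8.25, so the fork was at either 788.75 Hz or 805.25 Hz.
Loading a fork with wax lowers its frequency; the adjustment lowers the fork's frequency.
The beat rate fell, so the adjustment moved the fork toward 797 Hz — it must have started above the reference.

805.25 Hz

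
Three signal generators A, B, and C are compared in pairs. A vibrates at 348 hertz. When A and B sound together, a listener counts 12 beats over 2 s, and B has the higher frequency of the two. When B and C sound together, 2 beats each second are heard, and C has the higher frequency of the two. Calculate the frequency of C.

A–B: Beat frequency = 12/2 = 6 Hz.
B is above A, so f_B = 348 + 6 = 354 Hz.
C is above B, so f_C = 354 + 2 = 356 Hz.

356 Hz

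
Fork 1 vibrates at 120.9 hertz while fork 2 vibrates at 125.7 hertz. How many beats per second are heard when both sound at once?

4.8 Hz

The beat frequency equals the magnitude of the frequency difference.
|120.9 − 125.7| = 4.8 Hz.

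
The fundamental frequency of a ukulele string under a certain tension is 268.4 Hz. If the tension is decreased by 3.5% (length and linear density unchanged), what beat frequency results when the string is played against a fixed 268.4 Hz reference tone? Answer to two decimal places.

For a string, f ∝ √T, so the new frequency is 268.4·√0.965 = 263.6612 Hz.
f_beat = |263.6612 − 268.4| = 4.74 Hz.

4.74 Hz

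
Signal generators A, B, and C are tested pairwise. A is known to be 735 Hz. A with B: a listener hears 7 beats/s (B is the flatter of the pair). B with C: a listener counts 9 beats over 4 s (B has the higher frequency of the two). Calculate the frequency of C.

B is below A, so f_B = 735 − 7 = 728 Hz.
B–C: Beat frequency = 9/4 = 2.25 Hz.
C is below B, so f_C = 728 − 2.25 = 725.75 Hz.

725.75 Hz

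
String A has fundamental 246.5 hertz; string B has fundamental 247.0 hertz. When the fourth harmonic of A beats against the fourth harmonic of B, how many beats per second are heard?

Fourth harmonic of the first: 4·246.5 = 986.0 Hz.
Fourth harmonic of the second: 4·247.0 = 988.0 Hz.
f_beat = |986.0 − 988.0| = 2.0 Hz.

2.0 Hz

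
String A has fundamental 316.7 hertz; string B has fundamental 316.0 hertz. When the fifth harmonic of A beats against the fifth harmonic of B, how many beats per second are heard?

3.5 Hz

Fifth harmonic of the first: 5·316.7 = 1583.5 Hz.
Fifth harmonic of the second: 5·316.0 = 1580.0 Hz.
f_beat = |1583.5 − 1580.0| = 3.5 Hz.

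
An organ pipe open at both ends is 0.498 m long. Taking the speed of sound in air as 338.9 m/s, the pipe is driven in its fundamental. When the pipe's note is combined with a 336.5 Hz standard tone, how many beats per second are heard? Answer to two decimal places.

Open pipe: f_n = n·v/(2L) = 1·338.9/(2·0.498) = 340.2610 Hz.
f_beat = |340.2610 − 336.5| = 3.76 Hz.

3.76 Hz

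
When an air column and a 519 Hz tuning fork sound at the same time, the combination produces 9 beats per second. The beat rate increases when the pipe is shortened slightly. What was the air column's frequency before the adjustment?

528 Hz

|f − 519| = 9, so the air column was at either 510 Hz or 528 Hz.
A shorter pipe has a higher fundamental; the adjustment raises the air column's frequency.
The beat rate rose, so the adjustment moved the air column further from 519 Hz — it was already above the reference.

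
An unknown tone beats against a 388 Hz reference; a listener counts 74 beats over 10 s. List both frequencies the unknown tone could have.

Beat frequency = 74/10 = 7.4 Hz.
|f − 388| = 7.4, so f = 388 ± 7.4.

380.6 Hz or 395.4 Hz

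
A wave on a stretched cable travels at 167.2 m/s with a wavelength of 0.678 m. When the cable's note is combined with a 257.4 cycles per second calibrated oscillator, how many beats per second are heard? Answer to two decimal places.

Source frequency f = v/λ = 167.2/0.678 = 246.6077 Hz.
f_beat = |246.6077 − 257.4| = 10.79 Hz.

10.79 Hz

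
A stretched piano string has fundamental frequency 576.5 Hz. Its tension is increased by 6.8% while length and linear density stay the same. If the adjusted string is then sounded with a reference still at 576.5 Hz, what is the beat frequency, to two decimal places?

For a string, f ∝ √T, so the new frequency is 576.5·√1.068 = 595.7787 Hz.
f_beat = |595.7787 − 576.5| = 19.28 Hz.

19.28 Hz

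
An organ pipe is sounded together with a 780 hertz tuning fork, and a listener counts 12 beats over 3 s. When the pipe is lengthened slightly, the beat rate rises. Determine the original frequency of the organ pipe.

776 Hz

Beat frequency = 12/3 = 4 Hz.
|f − 780| = 4, so the organ pipe was at either 776 Hz or 784 Hz.
A longer pipe has a lower fundamental; the adjustment lowers the organ pipe's frequency.
The beat rate rose, so the adjustment moved the organ pipe further from 780 Hz — it was already below the reference.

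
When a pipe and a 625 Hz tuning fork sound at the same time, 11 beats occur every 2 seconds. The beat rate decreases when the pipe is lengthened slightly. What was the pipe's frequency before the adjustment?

Beat frequency = 11/2 = 5.5 Hz.
|f − 625| = 5.5, so the pipe was at either 619.5 Hz or 630.5 Hz.
A longer pipe has a lower fundamental; the adjustment lowers the pipe's frequency.
The beat rate fell, so the adjustment moved the pipe toward 625 Hz — it must have started above the reference.

630.5 Hz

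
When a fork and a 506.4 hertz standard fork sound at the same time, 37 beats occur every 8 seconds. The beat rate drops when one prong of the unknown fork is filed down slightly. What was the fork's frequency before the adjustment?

501.775 Hz

Beat frequency = 37/8 = 4.625 Hz.
|f − 506.4| = 4.625, so the fork was at either 501.775 Hz or 511.025 Hz.
Filing a prong removes mass and raises the fork's frequency; the adjustment raises the fork's frequency.
The beat rate fell, so the adjustment moved the fork toward 506.4 Hz — it must have started below the reference.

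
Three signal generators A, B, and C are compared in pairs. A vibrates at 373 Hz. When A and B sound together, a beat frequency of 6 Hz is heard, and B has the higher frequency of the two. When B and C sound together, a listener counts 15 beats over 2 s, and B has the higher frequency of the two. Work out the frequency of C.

B is above A, so f_B = 373 + 6 = 379 Hz.
B–C: Beat frequency = 15/2 = 7.5 Hz.
C is below B, so f_C = 379 − 7.5 = 371.5 Hz.

371.5 Hz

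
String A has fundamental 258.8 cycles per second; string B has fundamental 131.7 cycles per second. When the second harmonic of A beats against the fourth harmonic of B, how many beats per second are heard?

9.2 Hz

Second harmonic of the first: 2·258.8 = 517.6 Hz.
Fourth harmonic of the second: 4·131.7 = 526.8 Hz.
f_beat = |517.6 − 526.8| = 9.2 Hz.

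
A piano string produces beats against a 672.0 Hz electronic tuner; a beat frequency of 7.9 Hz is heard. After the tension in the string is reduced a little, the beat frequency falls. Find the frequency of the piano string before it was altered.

679.9 Hz

|f − 672.0| = 7.9, so the piano string was at either 664.1 Hz or 679.9 Hz.
Lower tension means lower frequency; the adjustment lowers the piano string's frequency.
The beat rate fell, so the adjustment moved the piano string toward 672.0 Hz — it must have started above the reference.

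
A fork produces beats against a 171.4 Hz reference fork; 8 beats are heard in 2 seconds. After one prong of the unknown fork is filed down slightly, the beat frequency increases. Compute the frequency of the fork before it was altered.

Beat frequency = 8/2 = 4 Hz.
|f − 171.4| = 4, so the fork was at either 167.4 Hz or 175.4 Hz.
Filing a prong removes mass and raises the fork's frequency; the adjustment raises the fork's frequency.
The beat rate rose, so the adjustment moved the fork further from 171.4 Hz — it was already above the reference.

175.4 Hz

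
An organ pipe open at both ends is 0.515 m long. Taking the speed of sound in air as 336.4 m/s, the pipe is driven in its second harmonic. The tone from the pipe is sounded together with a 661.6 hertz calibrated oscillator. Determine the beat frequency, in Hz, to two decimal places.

Open pipe: f_n = n·v/(2L) = 2·336.4/(2·0.515) = 653.2039 Hz.
f_beat = |653.2039 − 661.6| = 8.40 Hz.

8.40 Hz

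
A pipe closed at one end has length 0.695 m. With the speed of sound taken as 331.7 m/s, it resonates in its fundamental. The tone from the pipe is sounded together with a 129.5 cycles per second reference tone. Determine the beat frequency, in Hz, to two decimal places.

10.18 Hz

Closed pipe (odd harmonics): f_n = n·v/(4L) = 1·331.7/(4·0.695) = 119.3165 Hz.
f_beat = |119.3165 − 129.5| = 10.18 Hz.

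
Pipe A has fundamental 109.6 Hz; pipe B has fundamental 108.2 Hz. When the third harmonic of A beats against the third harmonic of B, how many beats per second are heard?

4.2 Hz

Third harmonic of the first: 3·109.6 = 328.8 Hz.
Third harmonic of the second: 3·108.2 = 324.6 Hz.
f_beat = |328.8 − 324.6| = 4.2 Hz.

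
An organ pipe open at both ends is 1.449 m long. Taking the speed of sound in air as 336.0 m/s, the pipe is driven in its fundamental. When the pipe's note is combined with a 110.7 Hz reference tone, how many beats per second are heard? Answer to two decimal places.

5.24 Hz

Open pipe: f_n = n·v/(2L) = 1·336.0/(2·1.449) = 115.9420 Hz.
f_beat = |115.9420 − 110.7| = 5.24 Hz.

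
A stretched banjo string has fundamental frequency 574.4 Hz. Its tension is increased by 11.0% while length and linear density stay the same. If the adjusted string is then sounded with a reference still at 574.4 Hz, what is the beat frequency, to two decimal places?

For a string, f ∝ √T, so the new frequency is 574.4·√1.110 = 605.1680 Hz.
f_beat = |605.1680 − 574.4| = 30.77 Hz.

30.77 Hz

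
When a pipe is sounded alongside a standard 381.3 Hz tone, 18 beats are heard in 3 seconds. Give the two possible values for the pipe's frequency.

375.3 Hz or 387.3 Hz

Beat frequency = 18/3 = 6 Hz.
|f − 381.3| = 6, so f = 381.3 ± 6.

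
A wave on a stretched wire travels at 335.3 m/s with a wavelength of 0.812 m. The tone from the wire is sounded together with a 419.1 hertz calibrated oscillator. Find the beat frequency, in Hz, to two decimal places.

6.17 Hz

Source frequency f = v/λ = 335.3/0.812 = 412.9310 Hz.
f_beat = |412.9310 − 419.1| = 6.17 Hz.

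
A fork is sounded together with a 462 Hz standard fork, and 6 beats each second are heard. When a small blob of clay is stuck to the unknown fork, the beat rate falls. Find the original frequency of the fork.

|f − 462| = 6, so the fork was at either 456 Hz or 468 Hz.
Adding mass to a fork lowers its frequency; the adjustment lowers the fork's frequency.
The beat rate fell, so the adjustment moved the fork toward 462 Hz — it must have started above the reference.

468 Hz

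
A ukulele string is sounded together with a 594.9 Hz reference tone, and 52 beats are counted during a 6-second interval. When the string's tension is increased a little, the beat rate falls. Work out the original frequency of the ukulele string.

Beat frequency = 52/6 = 8.6667 Hz.
|f − 594.9| = 8.6667, so the ukulele string was at either 586.2333 Hz or 603.5667 Hz.
Higher tension means higher frequency; the adjustment raises the ukulele string's frequency.
The beat rate fell, so the adjustment moved the ukulele string toward 594.9 Hz — it must have started below the reference.

586.2333 Hz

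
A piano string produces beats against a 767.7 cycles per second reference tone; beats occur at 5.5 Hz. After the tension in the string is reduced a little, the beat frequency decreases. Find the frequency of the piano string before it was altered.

773.2 Hz

|f − 767.7| = 5.5, so the piano string was at either 762.2 Hz or 773.2 Hz.
Lower tension means lower frequency; the adjustment lowers the piano string's frequency.
The beat rate fell, so the adjustment moved the piano string toward 767.7 Hz — it must have started above the reference.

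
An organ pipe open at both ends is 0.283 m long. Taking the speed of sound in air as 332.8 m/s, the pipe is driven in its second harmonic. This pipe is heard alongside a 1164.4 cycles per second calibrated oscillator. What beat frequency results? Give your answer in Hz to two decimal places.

Open pipe: f_n = n·v/(2L) = 2·332.8/(2·0.283) = 1175.9717 Hz.
f_beat = |1175.9717 − 1164.4| = 11.57 Hz.

11.57 Hz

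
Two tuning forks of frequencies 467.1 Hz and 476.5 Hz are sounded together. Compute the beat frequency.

Beats arise from superposition of two nearby frequencies; the beat rate is |f₁ − f₂|.
|467.1 − 476.5| = 9.4 Hz.

9.4 Hz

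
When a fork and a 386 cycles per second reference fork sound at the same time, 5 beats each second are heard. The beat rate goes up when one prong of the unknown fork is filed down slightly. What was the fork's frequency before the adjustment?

|f − 386| = 5, so the fork was at either 381 Hz or 391 Hz.
Filing a prong removes mass and raises the fork's frequency; the adjustment raises the fork's frequency.
The beat rate rose, so the adjustment moved the fork further from 386 Hz — it was already above the reference.

391 Hz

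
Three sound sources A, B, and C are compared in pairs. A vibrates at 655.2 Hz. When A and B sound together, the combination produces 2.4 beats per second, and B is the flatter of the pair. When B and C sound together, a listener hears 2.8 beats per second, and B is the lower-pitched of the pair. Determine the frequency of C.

655.6 Hz

B is below A, so f_B = 655.2 − 2.4 = 652.8 Hz.
C is above B, so f_C = 652.8 + 2.8 = 655.6 Hz.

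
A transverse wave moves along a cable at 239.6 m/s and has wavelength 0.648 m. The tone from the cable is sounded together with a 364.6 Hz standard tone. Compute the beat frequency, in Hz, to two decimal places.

Source frequency f = v/λ = 239.6/0.648 = 369.7531 Hz.
f_beat = |369.7531 − 364.6| = 5.15 Hz.

5.15 Hz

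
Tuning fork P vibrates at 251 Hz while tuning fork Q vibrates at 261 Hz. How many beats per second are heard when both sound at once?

f_beat = |f₁ − f₂|.
|251 − 261| = 10 Hz.

10 Hz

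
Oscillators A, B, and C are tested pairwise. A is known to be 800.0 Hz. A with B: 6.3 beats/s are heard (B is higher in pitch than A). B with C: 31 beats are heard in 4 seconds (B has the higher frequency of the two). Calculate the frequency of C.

798.55 Hz

B is above A, so f_B = 800.0 + 6.3 = 806.3 Hz.
B–C: Beat frequency = 31/4 = 7.75 Hz.
C is below B, so f_C = 806.3 − 7.75 = 798.55 Hz.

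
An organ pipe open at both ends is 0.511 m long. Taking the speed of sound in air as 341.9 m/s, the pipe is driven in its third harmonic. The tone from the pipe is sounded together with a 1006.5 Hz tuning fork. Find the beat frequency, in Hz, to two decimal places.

Open pipe: f_n = n·v/(2L) = 3·341.9/(2·0.511) = 1003.6204 Hz.
f_beat = |1003.6204 − 1006.5| = 2.88 Hz.

2.88 Hz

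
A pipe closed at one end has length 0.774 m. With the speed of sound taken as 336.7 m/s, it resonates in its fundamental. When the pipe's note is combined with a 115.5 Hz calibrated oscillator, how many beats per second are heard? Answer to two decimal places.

Closed pipe (odd harmonics): f_n = n·v/(4L) = 1·336.7/(4·0.774) = 108.7532 Hz.
f_beat = |108.7532 − 115.5| = 6.75 Hz.

6.75 Hz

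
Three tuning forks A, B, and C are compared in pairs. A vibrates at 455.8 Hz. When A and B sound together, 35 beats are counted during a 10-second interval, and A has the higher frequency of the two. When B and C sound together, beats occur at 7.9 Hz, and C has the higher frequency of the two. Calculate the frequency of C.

A–B: Beat frequency = 35/10 = 3.5 Hz.
B is below A, so f_B = 455.8 − 3.5 = 452.3 Hz.
C is above B, so f_C = 452.3 + 7.9 = 460.2 Hz.

460.2 Hz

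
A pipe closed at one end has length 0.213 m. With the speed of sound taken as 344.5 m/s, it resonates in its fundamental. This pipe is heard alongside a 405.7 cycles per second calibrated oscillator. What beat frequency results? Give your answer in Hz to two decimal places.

Closed pipe (odd harmonics): f_n = n·v/(4L) = 1·344.5/(4·0.213) = 404.3427 Hz.
f_beat = |404.3427 − 405.7| = 1.36 Hz.

1.36 Hz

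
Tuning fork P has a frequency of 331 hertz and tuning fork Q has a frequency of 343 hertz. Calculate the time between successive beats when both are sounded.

0.083 s

f_beat = |331 − 343| = 12 Hz.
Beat period T = 1 / f_beat = 1 / 12 s.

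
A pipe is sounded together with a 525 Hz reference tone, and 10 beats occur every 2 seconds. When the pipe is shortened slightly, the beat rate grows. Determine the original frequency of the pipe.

Beat frequency = 10/2 = 5 Hz.
|f − 525| = 5, so the pipe was at either 520 Hz or 530 Hz.
A shorter pipe has a higher fundamental; the adjustment raises the pipe's frequency.
The beat rate rose, so the adjustment moved the pipe further from 525 Hz — it was already above the reference.

530 Hz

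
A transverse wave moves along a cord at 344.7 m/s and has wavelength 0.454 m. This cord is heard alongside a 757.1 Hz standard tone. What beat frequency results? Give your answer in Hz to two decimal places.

2.15 Hz

Source frequency f = v/λ = 344.7/0.454 = 759.2511 Hz.
f_beat = |759.2511 − 757.1| = 2.15 Hz.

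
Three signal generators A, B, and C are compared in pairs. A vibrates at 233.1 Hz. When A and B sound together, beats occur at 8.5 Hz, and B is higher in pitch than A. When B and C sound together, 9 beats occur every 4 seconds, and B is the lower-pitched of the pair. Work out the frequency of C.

B is above A, so f_B = 233.1 + 8.5 = 241.6 Hz.
B–C: Beat frequency = 9/4 = 2.25 Hz.
C is above B, so f_C = 241.6 + 2.25 = 243.85 Hz.

243.85 Hz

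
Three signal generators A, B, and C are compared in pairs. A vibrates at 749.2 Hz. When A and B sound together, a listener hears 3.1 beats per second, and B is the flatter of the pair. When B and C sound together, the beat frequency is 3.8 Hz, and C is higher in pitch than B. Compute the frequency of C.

749.9 Hz

B is below A, so f_B = 749.2 − 3.1 = 746.1 Hz.
C is above B, so f_C = 746.1 + 3.8 = 749.9 Hz.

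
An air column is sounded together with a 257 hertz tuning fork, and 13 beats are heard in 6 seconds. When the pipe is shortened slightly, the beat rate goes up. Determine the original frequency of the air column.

Beat frequency = 13/6 = 2.1667 Hz.
|f − 257| = 2.1667, so the air column was at either 254.8333 Hz or 259.1667 Hz.
A shorter pipe has a higher fundamental; the adjustment raises the air column's frequency.
The beat rate rose, so the adjustment moved the air column further from 257 Hz — it was already above the reference.

259.1667 Hz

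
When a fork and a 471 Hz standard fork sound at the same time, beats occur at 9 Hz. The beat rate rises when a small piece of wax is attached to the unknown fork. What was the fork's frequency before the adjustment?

462 Hz

|f − 471| = 9, so the fork was at either 462 Hz or 480 Hz.
Loading a fork with wax lowers its frequency; the adjustment lowers the fork's frequency.
The beat rate rose, so the adjustment moved the fork further from 471 Hz — it was already below the reference.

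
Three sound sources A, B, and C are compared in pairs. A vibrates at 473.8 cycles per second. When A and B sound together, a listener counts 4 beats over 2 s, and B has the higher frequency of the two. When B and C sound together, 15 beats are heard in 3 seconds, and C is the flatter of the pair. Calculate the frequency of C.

470.8 Hz

A–B: Beat frequency = 4/2 = 2 Hz.
B is above A, so f_B = 473.8 + 2 = 475.8 Hz.
B–C: Beat frequency = 15/3 = 5 Hz.
C is below B, so f_C = 475.8 − 5 = 470.8 Hz.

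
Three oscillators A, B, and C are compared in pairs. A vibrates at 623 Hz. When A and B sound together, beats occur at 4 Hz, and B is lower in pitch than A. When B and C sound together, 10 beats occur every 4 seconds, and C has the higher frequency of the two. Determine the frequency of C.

621.5 Hz

B is below A, so f_B = 623 − 4 = 619 Hz.
B–C: Beat frequency = 10/4 = 2.5 Hz.
C is above B, so f_C = 619 + 2.5 = 621.5 Hz.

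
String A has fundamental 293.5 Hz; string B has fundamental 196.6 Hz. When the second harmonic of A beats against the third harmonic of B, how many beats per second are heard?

Second harmonic of the first: 2·293.5 = 587.0 Hz.
Third harmonic of the second: 3·196.6 = 589.8 Hz.
f_beat = |587.0 − 589.8| = 2.8 Hz.

2.8 Hz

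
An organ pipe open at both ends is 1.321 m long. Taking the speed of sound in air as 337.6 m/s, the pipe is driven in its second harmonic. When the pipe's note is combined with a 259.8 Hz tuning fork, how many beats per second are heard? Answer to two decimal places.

Open pipe: f_n = n·v/(2L) = 2·337.6/(2·1.321) = 255.5640 Hz.
f_beat = |255.5640 − 259.8| = 4.24 Hz.

4.24 Hz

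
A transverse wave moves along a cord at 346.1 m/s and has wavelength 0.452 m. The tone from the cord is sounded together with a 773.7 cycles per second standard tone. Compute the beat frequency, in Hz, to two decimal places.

Source frequency f = v/λ = 346.1/0.452 = 765.7080 Hz.
f_beat = |765.7080 − 773.7| = 7.99 Hz.

7.99 Hz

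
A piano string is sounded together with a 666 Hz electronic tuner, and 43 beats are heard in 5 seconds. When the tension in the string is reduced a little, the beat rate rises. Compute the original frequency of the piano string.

657.4 Hz

Beat frequency = 43/5 = 8.6 Hz.
|f − 666| = 8.6, so the piano string was at either 657.4 Hz or 674.6 Hz.
Lower tension means lower frequency; the adjustment lowers the piano string's frequency.
The beat rate rose, so the adjustment moved the piano string further from 666 Hz — it was already below the reference.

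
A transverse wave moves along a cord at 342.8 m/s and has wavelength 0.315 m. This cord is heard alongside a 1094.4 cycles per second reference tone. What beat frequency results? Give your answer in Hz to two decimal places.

Source frequency f = v/λ = 342.8/0.315 = 1088.2540 Hz.
f_beat = |1088.2540 − 1094.4| = 6.15 Hz.

6.15 Hz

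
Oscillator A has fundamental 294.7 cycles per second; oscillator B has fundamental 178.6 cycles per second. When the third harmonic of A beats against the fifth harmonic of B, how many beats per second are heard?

Third harmonic of the first: 3·294.7 = 884.1 Hz.
Fifth harmonic of the second: 5·178.6 = 893.0 Hz.
f_beat = |884.1 − 893.0| = 8.9 Hz.

8.9 Hz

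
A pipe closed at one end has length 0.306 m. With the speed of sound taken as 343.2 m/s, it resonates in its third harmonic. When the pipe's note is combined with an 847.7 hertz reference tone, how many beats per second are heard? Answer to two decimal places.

6.52 Hz

Closed pipe (odd harmonics): f_n = n·v/(4L) = 3·343.2/(4·0.306) = 841.1765 Hz.
f_beat = |841.1765 − 847.7| = 6.52 Hz.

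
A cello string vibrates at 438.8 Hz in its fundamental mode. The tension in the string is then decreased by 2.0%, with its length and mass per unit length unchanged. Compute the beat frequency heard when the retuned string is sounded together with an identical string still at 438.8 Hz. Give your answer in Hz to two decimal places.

For a string, f ∝ √T, so the new frequency is 438.8·√0.980 = 434.3898 Hz.
f_beat = |434.3898 − 438.8| = 4.41 Hz.

4.41 Hz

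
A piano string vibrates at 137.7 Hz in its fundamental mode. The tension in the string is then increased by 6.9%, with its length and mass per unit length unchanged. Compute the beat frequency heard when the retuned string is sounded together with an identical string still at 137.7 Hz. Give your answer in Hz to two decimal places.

For a string, f ∝ √T, so the new frequency is 137.7·√1.069 = 142.3714 Hz.
f_beat = |142.3714 − 137.7| = 4.67 Hz.

4.67 Hz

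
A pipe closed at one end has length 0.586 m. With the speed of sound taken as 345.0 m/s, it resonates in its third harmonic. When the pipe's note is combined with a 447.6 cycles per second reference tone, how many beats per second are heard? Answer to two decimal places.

Closed pipe (odd harmonics): f_n = n·v/(4L) = 3·345.0/(4·0.586) = 441.5529 Hz.
f_beat = |441.5529 − 447.6| = 6.05 Hz.

6.05 Hz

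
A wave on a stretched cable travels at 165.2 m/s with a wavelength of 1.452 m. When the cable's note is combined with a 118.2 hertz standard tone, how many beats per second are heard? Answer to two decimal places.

4.43 Hz

Source frequency f = v/λ = 165.2/1.452 = 113.7741 Hz.
f_beat = |113.7741 − 118.2| = 4.43 Hz.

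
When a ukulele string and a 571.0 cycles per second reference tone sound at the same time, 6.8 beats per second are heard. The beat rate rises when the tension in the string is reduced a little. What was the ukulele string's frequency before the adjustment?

|f − 571.0| = 6.8, so the ukulele string was at either 564.2 Hz or 577.8 Hz.
Lower tension means lower frequency; the adjustment lowers the ukulele string's frequency.
The beat rate rose, so the adjustment moved the ukulele string further from 571.0 Hz — it was already below the reference.

564.2 Hz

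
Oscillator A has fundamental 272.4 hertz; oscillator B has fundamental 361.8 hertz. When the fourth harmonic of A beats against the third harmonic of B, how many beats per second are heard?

4.2 Hz

Fourth harmonic of the first: 4·272.4 = 1089.6 Hz.
Third harmonic of the second: 3·361.8 = 1085.4 Hz.
f_beat = |1089.6 − 1085.4| = 4.2 Hz.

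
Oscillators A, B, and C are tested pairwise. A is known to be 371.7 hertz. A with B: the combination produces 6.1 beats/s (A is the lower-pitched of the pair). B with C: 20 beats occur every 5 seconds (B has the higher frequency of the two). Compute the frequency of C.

B is above A, so f_B = 371.7 + 6.1 = 377.8 Hz.
B–C: Beat frequency = 20/5 = 4 Hz.
C is below B, so f_C = 377.8 − 4 = 373.8 Hz.

373.8 Hz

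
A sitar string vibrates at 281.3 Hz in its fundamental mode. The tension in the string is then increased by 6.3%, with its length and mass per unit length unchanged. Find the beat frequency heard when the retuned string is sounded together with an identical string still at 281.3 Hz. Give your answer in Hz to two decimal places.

8.73 Hz

For a string, f ∝ √T, so the new frequency is 281.3·√1.063 = 290.0256 Hz.
f_beat = |290.0256 − 281.3| = 8.73 Hz.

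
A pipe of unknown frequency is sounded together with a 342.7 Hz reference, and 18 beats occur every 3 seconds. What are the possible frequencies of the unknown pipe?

Beat frequency = 18/3 = 6 Hz.
|f − 342.7| = 6, so f = 342.7 ± 6.

336.7 Hz or 348.7 Hz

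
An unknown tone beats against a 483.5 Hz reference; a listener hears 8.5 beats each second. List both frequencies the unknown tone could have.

|f − 483.5| = 8.5, so f = 483.5 ± 8.5.

475 Hz or 492 Hz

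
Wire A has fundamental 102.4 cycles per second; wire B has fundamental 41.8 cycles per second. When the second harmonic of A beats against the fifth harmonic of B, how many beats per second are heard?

Second harmonic of the first: 2·102.4 = 204.8 Hz.
Fifth harmonic of the second: 5·41.8 = 209.0 Hz.
f_beat = |204.8 − 209.0| = 4.2 Hz.

4.2 Hz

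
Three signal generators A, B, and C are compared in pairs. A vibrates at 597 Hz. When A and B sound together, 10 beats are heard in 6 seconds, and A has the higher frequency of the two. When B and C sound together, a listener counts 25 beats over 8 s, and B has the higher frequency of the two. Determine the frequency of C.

A–B: Beat frequency = 10/6 = 1.6667 Hz.
B is below A, so f_B = 597 − 1.6667 = 595.3333 Hz.
B–C: Beat frequency = 25/8 = 3.125 Hz.
C is below B, so f_C = 595.3333 − 3.125 = 592.2083 Hz.

592.2083 Hz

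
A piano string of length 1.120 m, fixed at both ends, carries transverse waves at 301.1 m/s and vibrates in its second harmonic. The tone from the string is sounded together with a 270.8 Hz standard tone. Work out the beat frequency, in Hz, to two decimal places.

For a string fixed at both ends, f_n = n·v/(2L) = 2·301.1/(2·1.120) = 268.8393 Hz.
f_beat = |268.8393 − 270.8| = 1.96 Hz.

1.96 Hz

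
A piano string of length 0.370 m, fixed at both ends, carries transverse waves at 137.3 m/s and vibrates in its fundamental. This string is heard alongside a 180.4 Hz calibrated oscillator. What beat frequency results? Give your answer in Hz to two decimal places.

For a string fixed at both ends, f_n = n·v/(2L) = 1·137.3/(2·0.370) = 185.5405 Hz.
f_beat = |185.5405 − 180.4| = 5.14 Hz.

5.14 Hz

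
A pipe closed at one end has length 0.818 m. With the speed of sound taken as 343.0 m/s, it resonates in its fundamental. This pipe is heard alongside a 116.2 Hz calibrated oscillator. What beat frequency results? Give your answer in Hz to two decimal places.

11.37 Hz

Closed pipe (odd harmonics): f_n = n·v/(4L) = 1·343.0/(4·0.818) = 104.8289 Hz.
f_beat = |104.8289 − 116.2| = 11.37 Hz.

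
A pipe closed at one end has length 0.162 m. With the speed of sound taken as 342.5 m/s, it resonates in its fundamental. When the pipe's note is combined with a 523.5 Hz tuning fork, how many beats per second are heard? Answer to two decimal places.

Closed pipe (odd harmonics): f_n = n·v/(4L) = 1·342.5/(4·0.162) = 528.5494 Hz.
f_beat = |528.5494 − 523.5| = 5.05 Hz.

5.05 Hz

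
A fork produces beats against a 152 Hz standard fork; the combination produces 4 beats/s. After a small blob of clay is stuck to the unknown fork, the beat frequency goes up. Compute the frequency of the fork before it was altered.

148 Hz

|f − 152| = 4, so the fork was at either 148 Hz or 156 Hz.
Adding mass to a fork lowers its frequency; the adjustment lowers the fork's frequency.
The beat rate rose, so the adjustment moved the fork further from 152 Hz — it was already below the reference.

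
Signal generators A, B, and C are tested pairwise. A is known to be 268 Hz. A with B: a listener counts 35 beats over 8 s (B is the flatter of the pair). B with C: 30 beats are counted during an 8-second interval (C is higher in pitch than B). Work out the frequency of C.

267.375 Hz

A–B: Beat frequency = 35/8 = 4.375 Hz.
B is below A, so f_B = 268 − 4.375 = 263.625 Hz.
B–C: Beat frequency = 30/8 = 3.75 Hz.
C is above B, so f_C = 263.625 + 3.75 = 267.375 Hz.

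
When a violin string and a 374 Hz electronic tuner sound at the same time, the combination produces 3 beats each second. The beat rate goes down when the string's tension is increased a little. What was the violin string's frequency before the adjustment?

|f − 374| = 3, so the violin string was at either 371 Hz or 377 Hz.
Higher tension means higher frequency; the adjustment raises the violin string's frequency.
The beat rate fell, so the adjustment moved the violin string toward 374 Hz — it must have started below the reference.

371 Hz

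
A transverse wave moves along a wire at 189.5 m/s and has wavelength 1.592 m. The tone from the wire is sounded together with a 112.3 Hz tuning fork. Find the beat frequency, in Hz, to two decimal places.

Source frequency f = v/λ = 189.5/1.592 = 119.0327 Hz.
f_beat = |119.0327 − 112.3| = 6.73 Hz.

6.73 Hz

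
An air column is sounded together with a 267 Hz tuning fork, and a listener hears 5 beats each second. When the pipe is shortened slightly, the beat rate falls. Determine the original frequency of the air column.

|f − 267| = 5, so the air column was at either 262 Hz or 272 Hz.
A shorter pipe has a higher fundamental; the adjustment raises the air column's frequency.
The beat rate fell, so the adjustment moved the air column toward 267 Hz — it must have started below the reference.

262 Hz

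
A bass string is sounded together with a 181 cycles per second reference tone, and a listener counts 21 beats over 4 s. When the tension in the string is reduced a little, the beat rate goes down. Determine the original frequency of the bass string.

Beat frequency = 21/4 = 5.25 Hz.
|f − 181| = 5.25, so the bass string was at either 175.75 Hz or 186.25 Hz.
Lower tension means lower frequency; the adjustment lowers the bass string's frequency.
The beat rate fell, so the adjustment moved the bass string toward 181 Hz — it must have started above the reference.

186.25 Hz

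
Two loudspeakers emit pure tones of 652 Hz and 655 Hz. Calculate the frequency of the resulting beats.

3 Hz

Beats arise from superposition of two nearby frequencies; the beat rate is |f₁ − f₂|.
|652 − 655| = 3 Hz.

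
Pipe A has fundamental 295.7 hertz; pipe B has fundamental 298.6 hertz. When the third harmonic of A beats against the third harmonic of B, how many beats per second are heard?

Third harmonic of the first: 3·295.7 = 887.1 Hz.
Third harmonic of the second: 3·298.6 = 895.8 Hz.
f_beat = |887.1 − 895.8| = 8.7 Hz.

8.7 Hz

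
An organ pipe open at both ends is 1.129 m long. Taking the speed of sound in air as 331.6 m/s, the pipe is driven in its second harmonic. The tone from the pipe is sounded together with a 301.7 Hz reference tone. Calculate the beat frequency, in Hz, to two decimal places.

Open pipe: f_n = n·v/(2L) = 2·331.6/(2·1.129) = 293.7112 Hz.
f_beat = |293.7112 − 301.7| = 7.99 Hz.

7.99 Hz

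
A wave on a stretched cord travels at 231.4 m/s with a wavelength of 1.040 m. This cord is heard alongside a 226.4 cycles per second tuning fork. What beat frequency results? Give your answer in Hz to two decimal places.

Source frequency f = v/λ = 231.4/1.040 = 222.5000 Hz.
f_beat = |222.5000 − 226.4| = 3.90 Hz.

3.90 Hz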